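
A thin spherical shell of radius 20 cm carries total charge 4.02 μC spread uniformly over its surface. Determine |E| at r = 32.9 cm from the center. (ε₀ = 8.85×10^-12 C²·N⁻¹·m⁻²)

By spherical symmetry E is radial; choose a Gaussian sphere of radius r = 32.9 cm (r > 20 cm).
The entire shell is enclosed: Q_enc = 4.02e-6 C.
By Gauss's law, ∮E·dA = E·4πr² = Q_enc/ε₀.
E = |Q_enc|/(4πε₀r²) = (4.02×10^-6)/(4π·8.85×10^-12·(0.329)²) = 3.34×10^5 N/C.

3.34×10^5 V/m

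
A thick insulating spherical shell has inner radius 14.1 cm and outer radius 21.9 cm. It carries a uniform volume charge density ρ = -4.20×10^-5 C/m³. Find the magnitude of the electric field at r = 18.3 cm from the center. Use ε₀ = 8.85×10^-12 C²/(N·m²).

1.57e5 N/C

Symmetry ⇒ E = E(r) r̂. Gaussian sphere of radius r = 18.3 cm (within the shell material, 14.1 cm < r < 21.9 cm).
Enclosed charge is the volume from a to r: Q_enc = (4π/3)ρ(r³ − a³) = -5.85×10^-7 C.
By Gauss's law, ∮E·dA = E·4πr² = Q_enc/ε₀.
E = |Q_enc|/(4πε₀r²) = (5.85×10^-7)/(4π·8.85×10^-12·(0.183)²) = 1.57×10^5 N/C.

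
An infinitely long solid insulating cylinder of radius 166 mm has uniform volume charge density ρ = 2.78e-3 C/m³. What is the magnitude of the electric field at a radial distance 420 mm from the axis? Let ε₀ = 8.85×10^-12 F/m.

|E| = 1.03×10^7 N/C

Take a coaxial cylindrical Gaussian surface of radius r = 420 mm and length L (r > 166 mm, full cross-section enclosed).
λ_enc = ρ·πR² = (2.78e-3)π(0.166)² = 2.407e-4 C/m.
Gauss's law: E·2πrL = λ_enc L/ε₀.
E = |λ_enc|/(2πε₀r) = (2.407×10^-4)/(2π·8.85×10^-12·0.42) = 1.03×10^7 N/C.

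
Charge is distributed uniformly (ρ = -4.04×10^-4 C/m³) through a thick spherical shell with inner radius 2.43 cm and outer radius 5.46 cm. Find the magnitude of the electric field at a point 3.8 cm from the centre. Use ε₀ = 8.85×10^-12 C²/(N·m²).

4.27e5 N/C

Take a concentric spherical Gaussian surface of radius r = 3.8 cm (within the shell material, 2.43 cm < r < 5.46 cm).
Enclosed charge is the volume from a to r: Q_enc = (4π/3)ρ(r³ − a³) = -6.858×10^-8 C.
By Gauss's law, ∮E·dA = E·4πr² = Q_enc/ε₀.
E = |Q_enc|/(4πε₀r²) = (6.858×10^-8)/(4π·8.85×10^-12·(0.038)²) = 4.27×10^5 N/C.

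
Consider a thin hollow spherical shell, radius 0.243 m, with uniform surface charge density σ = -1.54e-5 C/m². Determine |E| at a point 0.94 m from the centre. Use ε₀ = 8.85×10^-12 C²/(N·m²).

E = 1.16×10^5 N/C

Use a concentric Gaussian sphere at r = 0.94 m (r > 0.243 m).
The entire shell is enclosed: Q_enc = σ·4πR² = (-1.54×10^-5)·4π·(0.243)² = -1.143e-5 C.
Since E is radial and uniform over the Gaussian sphere, Φ = E·4πr² = Q_enc/ε₀.
E = |Q_enc|/(4πε₀r²) = (1.143e-5)/(4π·8.85×10^-12·(0.94)²) = 1.16×10^5 N/C.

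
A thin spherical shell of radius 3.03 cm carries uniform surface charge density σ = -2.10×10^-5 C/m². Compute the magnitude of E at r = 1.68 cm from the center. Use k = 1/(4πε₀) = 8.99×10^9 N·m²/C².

E = 0 (no enclosed charge)

Take a concentric spherical Gaussian surface of radius r = 1.68 cm (inside the shell, r < 3.03 cm).
All the charge is outside the Gaussian surface: Q_enc = 0, hence E = 0 everywhere inside the shell.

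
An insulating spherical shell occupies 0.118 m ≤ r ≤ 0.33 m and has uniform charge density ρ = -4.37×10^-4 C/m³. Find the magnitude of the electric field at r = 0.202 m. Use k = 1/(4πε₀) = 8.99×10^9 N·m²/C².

2.66×10^6 N/C

Use a concentric Gaussian sphere at r = 0.202 m (within the shell material, 0.118 m < r < 0.33 m).
Only the shell between 0.118 m and r is enclosed: Q_enc = ρ·(4π/3)(r³ − a³) = (-4.37×10^-4)·(4π/3)·((0.202)³ − (0.118)³) = -1.208e-5 C.
By Gauss's law, ∮E·dA = E·4πr² = Q_enc/ε₀.
E = k|Q_enc|/r² = (8.99×10^9)(1.208e-5)/(0.202)² = 2.66×10^6 N/C.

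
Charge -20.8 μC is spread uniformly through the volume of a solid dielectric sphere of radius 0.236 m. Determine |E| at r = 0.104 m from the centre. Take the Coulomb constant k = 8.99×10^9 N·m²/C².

Symmetry ⇒ E = E(r) r̂. Gaussian sphere of radius r = 0.104 m (r < R).
Only the charge within r is enclosed: Q_enc = Q·(r/R)³ = (-20.8 μC)·(0.104 m/0.236 m)³ = -1.78×10^-6 C.
Since E is radial and uniform over the Gaussian sphere, Φ = E·4πr² = Q_enc/ε₀.
E = k|Q_enc|/r² = (8.99×10^9)(1.78×10^-6)/(0.104)² = 1.48×10^6 N/C.

|E| ≈ 1.48×10^6 V/m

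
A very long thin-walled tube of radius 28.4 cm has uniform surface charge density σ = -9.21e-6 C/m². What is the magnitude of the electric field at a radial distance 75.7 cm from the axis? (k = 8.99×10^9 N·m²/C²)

By cylindrical symmetry E is radial; use a coaxial Gaussian cylinder of radius 75.7 cm and length L (r > 28.4 cm).
The whole shell is enclosed: λ_enc = σ·2πR = (-9.21e-6)·2π·(0.284) = -1.643e-5 C/m.
Since E is radial and uniform over the curved surface, Φ = E·2πrL = Q_enc/ε₀ = λ_enc L/ε₀.
E = 2k|λ_enc|/r = 2(8.99×10^9)(1.643e-5)/(0.757) = 3.90×10^5 N/C.

|E| ≈ 3.90e5 N/C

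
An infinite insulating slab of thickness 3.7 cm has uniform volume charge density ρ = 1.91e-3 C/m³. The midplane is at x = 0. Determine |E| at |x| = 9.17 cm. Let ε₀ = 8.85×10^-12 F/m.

The point |x| = 9.17 cm lies outside the slab (half-thickness 0.0185 m). A symmetric pillbox spanning the full slab encloses Q_enc = ρ·d·A.
Flux = 2EA ⇒ E = |ρ|d/(2ε₀), independent of distance outside.
E = (1.91×10^-3)(0.037)/(2·8.85×10^-12) = 3.99×10^6 N/C.

|E| ≈ 3.99×10^6 N/C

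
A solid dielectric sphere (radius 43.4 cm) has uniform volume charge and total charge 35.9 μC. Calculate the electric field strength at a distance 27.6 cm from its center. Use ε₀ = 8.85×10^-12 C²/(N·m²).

Use a concentric Gaussian sphere at r = 27.6 cm (r < R).
For a uniform sphere the enclosed fraction is (r/R)³, so Q_enc = (35.9 μC)(0.276/0.434)³ = 9.233×10^-6 C.
Applying ∮E·dA = Q_enc/ε₀ with Φ = E(4πr²):
E = |Q_enc|/(4πε₀r²) = (9.233e-6)/(4π·8.85×10^-12·(0.276)²) = 1.09×10^6 N/C.

|E| ≈ 1.09e6 N/C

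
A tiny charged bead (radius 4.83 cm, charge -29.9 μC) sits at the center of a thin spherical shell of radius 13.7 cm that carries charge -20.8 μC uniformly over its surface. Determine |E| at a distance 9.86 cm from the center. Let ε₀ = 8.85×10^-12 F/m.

2.77×10^7 N/C

By spherical symmetry E is radial; choose a Gaussian sphere of radius r = 9.86 cm (between the bodies, 4.83 cm < r < 13.7 cm).
Only the inner charge is enclosed; the outer shell contributes nothing inside itself. Q_enc = -29.9 μC = -2.99e-5 C.
Gauss's law: E·4πr² = Q_enc/ε₀.
E = |Q_enc|/(4πε₀r²) = (2.99e-5)/(4π·8.85×10^-12·(0.0986)²) = 2.77e7 N/C.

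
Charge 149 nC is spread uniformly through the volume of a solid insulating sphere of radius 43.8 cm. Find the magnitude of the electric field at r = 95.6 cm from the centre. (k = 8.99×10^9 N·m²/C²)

|E| = 1.47×10^3 V/m

Take a concentric spherical Gaussian surface of radius r = 95.6 cm (r > R, so the entire charge is enclosed).
Q_enc = 149 nC = 1.49×10^-7 C.
Gauss's law: E·4πr² = Q_enc/ε₀.
E = k|Q_enc|/r² = (8.99×10^9)(1.49×10^-7)/(0.956)² = 1.47×10^3 N/C.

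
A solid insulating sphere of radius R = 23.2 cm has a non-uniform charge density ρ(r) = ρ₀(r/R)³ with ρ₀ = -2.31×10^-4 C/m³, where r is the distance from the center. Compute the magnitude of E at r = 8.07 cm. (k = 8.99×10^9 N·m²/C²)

Take a concentric spherical Gaussian surface of radius r = 8.07 cm (r < R).
Q_enc = ∫₀^r ρ(r')·4πr'² dr' = (4πρ₀/R³) ∫₀^r r'^5 dr' = 4πρ₀ r^6/(6·R³) = -1.07e-8 C.
Gauss's law: E·4πr² = Q_enc/ε₀.
E = k|Q_enc|/r² = (8.99×10^9)(1.07×10^-8)/(0.0807)² = 1.48e4 N/C.

|E| ≈ 1.48×10^4 N/C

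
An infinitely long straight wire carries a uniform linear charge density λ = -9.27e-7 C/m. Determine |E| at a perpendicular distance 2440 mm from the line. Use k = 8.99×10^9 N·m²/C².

|E| ≈ 6.83×10^3 V/m

By cylindrical symmetry E is radial; use a coaxial Gaussian cylinder of radius 2440 mm and length L.
Q_enc = λL, so λ_enc = -9.27e-7 C/m.
Gauss's law: E·2πrL = λ_enc L/ε₀.
E = 2k|λ_enc|/r = 2(8.99×10^9)(9.27e-7)/(2.44) = 6.83×10^3 N/C.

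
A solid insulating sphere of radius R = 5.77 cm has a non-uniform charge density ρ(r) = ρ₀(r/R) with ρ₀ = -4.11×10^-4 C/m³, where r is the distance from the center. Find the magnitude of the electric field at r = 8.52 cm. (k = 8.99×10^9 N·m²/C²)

Take a concentric spherical Gaussian surface of radius r = 8.52 cm (r > R, all charge enclosed).
Q_enc = 4π ∫₀^R ρ₀(r'/R)^1 r'² dr' = 4πρ₀R³/4 = -2.48×10^-7 C.
Gauss's law: E·4πr² = Q_enc/ε₀.
E = k|Q_enc|/r² = (8.99×10^9)(2.48×10^-7)/(0.0852)² = 3.07e5 N/C.

3.07e5 V/m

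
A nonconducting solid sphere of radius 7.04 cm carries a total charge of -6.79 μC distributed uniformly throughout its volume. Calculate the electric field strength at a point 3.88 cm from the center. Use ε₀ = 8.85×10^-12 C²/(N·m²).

E = 6.79×10^6 N/C

Symmetry ⇒ E = E(r) r̂. Gaussian sphere of radius r = 3.88 cm (r < R).
Only the charge within r is enclosed: Q_enc = Q·(r/R)³ = (-6.79 μC)·(3.88 cm/7.04 cm)³ = -1.137e-6 C.
Applying ∮E·dA = Q_enc/ε₀ with Φ = E(4πr²):
E = |Q_enc|/(4πε₀r²) = (1.137e-6)/(4π·8.85×10^-12·(0.0388)²) = 6.79e6 N/C.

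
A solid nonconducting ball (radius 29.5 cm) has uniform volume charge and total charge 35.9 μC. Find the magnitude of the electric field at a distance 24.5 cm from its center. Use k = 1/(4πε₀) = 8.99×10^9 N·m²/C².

E = 3.08×10^6 N/C

Symmetry ⇒ E = E(r) r̂. Gaussian sphere of radius r = 24.5 cm (r < R).
For a uniform sphere the enclosed fraction is (r/R)³, so Q_enc = (35.9 μC)(0.245/0.295)³ = 2.056e-5 C.
Since E is radial and uniform over the Gaussian sphere, Φ = E·4πr² = Q_enc/ε₀.
E = k|Q_enc|/r² = (8.99×10^9)(2.056×10^-5)/(0.245)² = 3.08e6 N/C.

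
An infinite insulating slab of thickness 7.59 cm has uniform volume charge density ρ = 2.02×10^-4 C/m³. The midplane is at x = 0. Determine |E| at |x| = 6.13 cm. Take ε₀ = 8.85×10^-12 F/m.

E ≈ 8.66×10^5 V/m

The point |x| = 6.13 cm lies outside the slab (half-thickness 0.03795 m). A symmetric pillbox spanning the full slab encloses Q_enc = ρ·d·A.
Flux = 2EA ⇒ E = |ρ|d/(2ε₀), independent of distance outside.
E = (2.02e-4)(0.0759)/(2·8.85×10^-12) = 8.66e5 N/C.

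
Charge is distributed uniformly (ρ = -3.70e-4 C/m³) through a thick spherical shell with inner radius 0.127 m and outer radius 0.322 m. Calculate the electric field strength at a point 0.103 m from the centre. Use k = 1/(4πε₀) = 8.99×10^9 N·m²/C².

Symmetry ⇒ E = E(r) r̂. Gaussian sphere of radius r = 0.103 m (r < 0.127 m, inside the empty cavity).
No charge is enclosed, so by Gauss's law E·4πr² = 0 ⇒ E = 0.

|E| = 0 N/C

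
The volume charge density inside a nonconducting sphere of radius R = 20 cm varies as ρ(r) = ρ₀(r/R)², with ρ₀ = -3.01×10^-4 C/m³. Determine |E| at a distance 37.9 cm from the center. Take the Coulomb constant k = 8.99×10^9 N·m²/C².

Symmetry ⇒ E = E(r) r̂. Gaussian sphere of radius r = 37.9 cm (r > R, all charge enclosed).
Q_enc = 4π ∫₀^R ρ₀(r'/R)^2 r'² dr' = 4πρ₀R³/5 = -6.052×10^-6 C.
Since E is radial and uniform over the Gaussian sphere, Φ = E·4πr² = Q_enc/ε₀.
E = k|Q_enc|/r² = (8.99×10^9)(6.052×10^-6)/(0.379)² = 3.79×10^5 N/C.

|E| ≈ 3.79×10^5 V/m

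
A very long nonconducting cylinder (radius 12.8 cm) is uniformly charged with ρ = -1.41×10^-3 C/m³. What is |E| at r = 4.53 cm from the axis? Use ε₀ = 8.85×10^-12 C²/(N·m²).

Coaxial Gaussian cylinder, radius r = 4.53 cm, length L (r < R).
Enclosed charge per unit length: λ_enc = ρ·πr² = (-1.41e-3)π(0.0453)² = -9.09e-6 C/m.
Since E is radial and uniform over the curved surface, Φ = E·2πrL = Q_enc/ε₀ = λ_enc L/ε₀.
E = |λ_enc|/(2πε₀r) = (9.09e-6)/(2π·8.85×10^-12·0.0453) = 3.61×10^6 N/C.

|E| = 3.61×10^6 N/C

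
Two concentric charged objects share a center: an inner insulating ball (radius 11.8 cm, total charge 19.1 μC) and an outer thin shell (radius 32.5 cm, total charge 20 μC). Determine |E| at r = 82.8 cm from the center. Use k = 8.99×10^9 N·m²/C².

5.13×10^5 N/C

Use a concentric Gaussian sphere at r = 82.8 cm (r > 32.5 cm, enclosing both).
Q_enc = (19.1 μC) + (20 μC) = 3.91e-5 C.
By Gauss's law, ∮E·dA = E·4πr² = Q_enc/ε₀.
E = k|Q_enc|/r² = (8.99×10^9)(3.91×10^-5)/(0.828)² = 5.13e5 N/C.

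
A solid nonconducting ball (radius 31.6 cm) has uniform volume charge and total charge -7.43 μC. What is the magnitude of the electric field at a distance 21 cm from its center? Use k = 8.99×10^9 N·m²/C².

4.45×10^5 V/m

Take a concentric spherical Gaussian surface of radius r = 21 cm (r < R).
Only the charge within r is enclosed: Q_enc = Q·(r/R)³ = (-7.43 μC)·(21 cm/31.6 cm)³ = -2.181×10^-6 C.
By Gauss's law, ∮E·dA = E·4πr² = Q_enc/ε₀.
E = k|Q_enc|/r² = (8.99×10^9)(2.181×10^-6)/(0.21)² = 4.45e5 N/C.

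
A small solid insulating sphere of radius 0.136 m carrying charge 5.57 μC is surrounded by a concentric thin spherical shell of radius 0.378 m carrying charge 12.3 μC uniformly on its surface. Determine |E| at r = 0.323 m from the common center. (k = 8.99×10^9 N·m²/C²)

Take a concentric spherical Gaussian surface of radius r = 0.323 m (between the bodies, 0.136 m < r < 0.378 m).
The shell at 0.378 m lies outside the Gaussian surface, so Q_enc = 5.57 μC = 5.57e-6 C.
Since E is radial and uniform over the Gaussian sphere, Φ = E·4πr² = Q_enc/ε₀.
E = k|Q_enc|/r² = (8.99×10^9)(5.57×10^-6)/(0.323)² = 4.80×10^5 N/C.

4.80e5 N/C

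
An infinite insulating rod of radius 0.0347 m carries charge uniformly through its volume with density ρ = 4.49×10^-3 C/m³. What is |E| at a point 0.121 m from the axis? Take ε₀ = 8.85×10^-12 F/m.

Take a coaxial cylindrical Gaussian surface of radius r = 0.121 m and length L (r > 0.0347 m, full cross-section enclosed).
λ_enc = ρ·πR² = (4.49×10^-3)π(0.0347)² = 1.698e-5 C/m.
By Gauss's law (flux through the curved wall only), E·2πrL = λ_enc L/ε₀.
E = |λ_enc|/(2πε₀r) = (1.698e-5)/(2π·8.85×10^-12·0.121) = 2.52e6 N/C.

2.52×10^6 N/C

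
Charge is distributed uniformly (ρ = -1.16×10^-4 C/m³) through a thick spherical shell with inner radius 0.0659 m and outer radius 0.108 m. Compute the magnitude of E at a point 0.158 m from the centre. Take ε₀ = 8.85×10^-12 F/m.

|E| = 1.70e5 N/C

Take a concentric spherical Gaussian surface of radius r = 0.158 m (r > 0.108 m, enclosing the whole shell).
Q_enc = ρ·(4π/3)(b³ − a³) = (-1.16×10^-4)·(4π/3)·((0.108)³ − (0.0659)³) = -4.73×10^-7 C.
Applying ∮E·dA = Q_enc/ε₀ with Φ = E(4πr²):
E = |Q_enc|/(4πε₀r²) = (4.73×10^-7)/(4π·8.85×10^-12·(0.158)²) = 1.70e5 N/C.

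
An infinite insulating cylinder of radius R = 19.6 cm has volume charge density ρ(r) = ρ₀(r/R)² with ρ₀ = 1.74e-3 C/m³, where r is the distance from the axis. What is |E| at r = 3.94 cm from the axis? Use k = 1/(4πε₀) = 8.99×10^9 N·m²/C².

Coaxial Gaussian cylinder, radius r = 3.94 cm, length L (r < R).
λ_enc = ∫₀^r ρ(r')·2πr' dr' = (2πρ₀/R²)·r^4/4 = 1.715×10^-7 C/m.
Applying ∮E·dA = Q_enc/ε₀ with the end caps contributing no flux:
E = 2k|λ_enc|/r = 2(8.99×10^9)(1.715×10^-7)/(0.0394) = 7.82×10^4 N/C.

|E| = 7.82e4 N/C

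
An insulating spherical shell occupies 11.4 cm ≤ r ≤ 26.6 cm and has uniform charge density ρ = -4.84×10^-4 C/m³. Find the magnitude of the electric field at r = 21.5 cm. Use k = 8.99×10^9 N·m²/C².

Take a concentric spherical Gaussian surface of radius r = 21.5 cm (within the shell material, 11.4 cm < r < 26.6 cm).
Only the shell between 11.4 cm and r is enclosed: Q_enc = ρ·(4π/3)(r³ − a³) = (-4.84e-4)·(4π/3)·((0.215)³ − (0.114)³) = -1.715×10^-5 C.
Applying ∮E·dA = Q_enc/ε₀ with Φ = E(4πr²):
E = k|Q_enc|/r² = (8.99×10^9)(1.715×10^-5)/(0.215)² = 3.33×10^6 N/C.

3.33×10^6 N/C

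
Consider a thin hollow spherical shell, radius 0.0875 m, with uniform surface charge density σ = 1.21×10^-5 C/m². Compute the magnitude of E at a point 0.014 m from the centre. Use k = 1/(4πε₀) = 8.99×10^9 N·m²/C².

|E| = 0 N/C

By spherical symmetry E is radial; choose a Gaussian sphere of radius r = 0.014 m (inside the shell, r < 0.0875 m).
No charge lies within this surface, so Q_enc = 0 and Gauss's law gives E·4πr² = 0 ⇒ E = 0.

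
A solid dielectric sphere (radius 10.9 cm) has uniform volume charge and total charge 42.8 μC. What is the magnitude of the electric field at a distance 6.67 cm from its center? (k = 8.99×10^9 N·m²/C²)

E = 1.98×10^7 V/m

Take a concentric spherical Gaussian surface of radius r = 6.67 cm (r < R).
For a uniform sphere the enclosed fraction is (r/R)³, so Q_enc = (42.8 μC)(0.0667/0.109)³ = 9.807e-6 C.
Applying ∮E·dA = Q_enc/ε₀ with Φ = E(4πr²):
E = k|Q_enc|/r² = (8.99×10^9)(9.807×10^-6)/(0.0667)² = 1.98×10^7 N/C.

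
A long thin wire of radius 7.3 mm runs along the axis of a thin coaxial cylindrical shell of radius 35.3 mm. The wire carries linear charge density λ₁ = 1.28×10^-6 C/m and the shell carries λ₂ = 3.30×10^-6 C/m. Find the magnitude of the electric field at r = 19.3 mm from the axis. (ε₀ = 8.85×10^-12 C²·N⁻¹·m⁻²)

Coaxial Gaussian cylinder, radius r = 19.3 mm, length L (between the conductors, 7.3 mm < r < 35.3 mm).
The shell at 35.3 mm lies outside the Gaussian surface, so λ_enc = λ₁ = 1.28×10^-6 C/m.
Applying ∮E·dA = Q_enc/ε₀ with the end caps contributing no flux:
E = |λ_enc|/(2πε₀r) = (1.28e-6)/(2π·8.85×10^-12·0.0193) = 1.19e6 N/C.

1.19e6 N/C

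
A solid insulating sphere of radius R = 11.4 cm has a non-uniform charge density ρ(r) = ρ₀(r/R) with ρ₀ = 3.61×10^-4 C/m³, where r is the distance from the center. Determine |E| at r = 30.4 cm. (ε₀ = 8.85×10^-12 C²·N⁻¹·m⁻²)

Symmetry ⇒ E = E(r) r̂. Gaussian sphere of radius r = 30.4 cm (r > R, all charge enclosed).
Q_enc = 4π ∫₀^R ρ₀(r'/R)^1 r'² dr' = 4πρ₀R³/4 = 1.68×10^-6 C.
Since E is radial and uniform over the Gaussian sphere, Φ = E·4πr² = Q_enc/ε₀.
E = |Q_enc|/(4πε₀r²) = (1.68×10^-6)/(4π·8.85×10^-12·(0.304)²) = 1.63e5 N/C.

|E| ≈ 1.63×10^5 N/C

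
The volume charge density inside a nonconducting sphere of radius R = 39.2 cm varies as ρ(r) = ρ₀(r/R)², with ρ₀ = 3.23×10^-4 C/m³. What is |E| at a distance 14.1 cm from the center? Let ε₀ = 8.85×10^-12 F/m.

By spherical symmetry E is radial; choose a Gaussian sphere of radius r = 14.1 cm (r < R).
Q_enc = ∫₀^r ρ(r')·4πr'² dr' = (4πρ₀/R²) ∫₀^r r'^4 dr' = 4πρ₀ r^5/(5·R²) = 2.944×10^-7 C.
Since E is radial and uniform over the Gaussian sphere, Φ = E·4πr² = Q_enc/ε₀.
E = |Q_enc|/(4πε₀r²) = (2.944×10^-7)/(4π·8.85×10^-12·(0.141)²) = 1.33e5 N/C.

E ≈ 1.33×10^5 N/C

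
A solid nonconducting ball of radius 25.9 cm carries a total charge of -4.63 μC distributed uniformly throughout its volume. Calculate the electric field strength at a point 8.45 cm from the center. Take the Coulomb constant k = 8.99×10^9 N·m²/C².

E = 2.02×10^5 V/m

Use a concentric Gaussian sphere at r = 8.45 cm (r < R).
For a uniform sphere the enclosed fraction is (r/R)³, so Q_enc = (-4.63 μC)(0.0845/0.259)³ = -1.608×10^-7 C.
Gauss's law: E·4πr² = Q_enc/ε₀.
E = k|Q_enc|/r² = (8.99×10^9)(1.608×10^-7)/(0.0845)² = 2.02e5 N/C.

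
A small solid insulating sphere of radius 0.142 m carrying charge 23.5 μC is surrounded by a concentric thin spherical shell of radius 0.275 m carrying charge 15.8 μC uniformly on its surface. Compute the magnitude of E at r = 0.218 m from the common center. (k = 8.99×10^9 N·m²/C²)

Symmetry ⇒ E = E(r) r̂. Gaussian sphere of radius r = 0.218 m (between the bodies, 0.142 m < r < 0.275 m).
Only the inner charge is enclosed; the outer shell contributes nothing inside itself. Q_enc = 23.5 μC = 2.35×10^-5 C.
Applying ∮E·dA = Q_enc/ε₀ with Φ = E(4πr²):
E = k|Q_enc|/r² = (8.99×10^9)(2.35×10^-5)/(0.218)² = 4.45×10^6 N/C.

E ≈ 4.45×10^6 V/m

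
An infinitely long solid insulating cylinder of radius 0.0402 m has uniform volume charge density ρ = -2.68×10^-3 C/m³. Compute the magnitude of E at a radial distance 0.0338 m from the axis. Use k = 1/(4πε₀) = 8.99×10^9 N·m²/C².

Take a coaxial cylindrical Gaussian surface of radius r = 0.0338 m and length L (r < R).
Enclosed charge per unit length: λ_enc = ρ·πr² = (-2.68e-3)π(0.0338)² = -9.619e-6 C/m.
Applying ∮E·dA = Q_enc/ε₀ with the end caps contributing no flux:
E = 2k|λ_enc|/r = 2(8.99×10^9)(9.619e-6)/(0.0338) = 5.12×10^6 N/C.

|E| ≈ 5.12×10^6 N/C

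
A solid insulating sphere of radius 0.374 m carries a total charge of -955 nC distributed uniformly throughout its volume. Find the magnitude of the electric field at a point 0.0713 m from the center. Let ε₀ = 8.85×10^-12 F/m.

1.17×10^4 N/C

Symmetry ⇒ E = E(r) r̂. Gaussian sphere of radius r = 0.0713 m (r < R).
Only the charge within r is enclosed: Q_enc = Q·(r/R)³ = (-955 nC)·(0.0713 m/0.374 m)³ = -6.617e-9 C.
Since E is radial and uniform over the Gaussian sphere, Φ = E·4πr² = Q_enc/ε₀.
E = |Q_enc|/(4πε₀r²) = (6.617×10^-9)/(4π·8.85×10^-12·(0.0713)²) = 1.17×10^4 N/C.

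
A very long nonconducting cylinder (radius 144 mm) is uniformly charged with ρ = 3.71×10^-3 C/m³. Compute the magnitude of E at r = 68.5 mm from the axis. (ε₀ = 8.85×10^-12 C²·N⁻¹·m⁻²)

1.44e7 V/m

Coaxial Gaussian cylinder, radius r = 68.5 mm, length L (r < R).
Enclosed charge per unit length: λ_enc = ρ·πr² = (3.71×10^-3)π(0.0685)² = 5.469×10^-5 C/m.
Applying ∮E·dA = Q_enc/ε₀ with the end caps contributing no flux:
E = |λ_enc|/(2πε₀r) = (5.469×10^-5)/(2π·8.85×10^-12·0.0685) = 1.44×10^7 N/C.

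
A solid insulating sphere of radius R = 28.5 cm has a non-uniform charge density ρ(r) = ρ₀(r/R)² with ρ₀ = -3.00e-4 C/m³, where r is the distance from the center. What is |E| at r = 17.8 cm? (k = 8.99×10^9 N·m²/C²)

Take a concentric spherical Gaussian surface of radius r = 17.8 cm (r < R).
Q_enc = ∫₀^r ρ(r')·4πr'² dr' = (4πρ₀/R²) ∫₀^r r'^4 dr' = 4πρ₀ r^5/(5·R²) = -1.659e-6 C.
Since E is radial and uniform over the Gaussian sphere, Φ = E·4πr² = Q_enc/ε₀.
E = k|Q_enc|/r² = (8.99×10^9)(1.659×10^-6)/(0.178)² = 4.71×10^5 N/C.

|E| ≈ 4.71×10^5 N/C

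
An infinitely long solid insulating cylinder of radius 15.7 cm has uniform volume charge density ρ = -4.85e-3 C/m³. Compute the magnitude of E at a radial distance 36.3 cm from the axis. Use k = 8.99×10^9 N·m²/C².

Coaxial Gaussian cylinder, radius r = 36.3 cm, length L (r > 15.7 cm, full cross-section enclosed).
λ_enc = ρ·πR² = (-4.85×10^-3)π(0.157)² = -3.756×10^-4 C/m.
Since E is radial and uniform over the curved surface, Φ = E·2πrL = Q_enc/ε₀ = λ_enc L/ε₀.
E = 2k|λ_enc|/r = 2(8.99×10^9)(3.756e-4)/(0.363) = 1.86×10^7 N/C.

E ≈ 1.86×10^7 V/m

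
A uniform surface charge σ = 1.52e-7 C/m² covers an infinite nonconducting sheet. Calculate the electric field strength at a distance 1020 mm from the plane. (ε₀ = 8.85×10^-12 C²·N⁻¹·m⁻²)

8.59×10^3 V/m

Choose a cylindrical pillbox piercing the sheet, end faces (area A) parallel to it.
Flux Φ = 2EA and Q_enc = σA, so 2EA = σA/ε₀ ⇒ E = |σ|/(2ε₀), independent of distance.
E = |σ|/(2ε₀) = (1.52×10^-7)/(2·8.85×10^-12) = 8.59e3 N/C.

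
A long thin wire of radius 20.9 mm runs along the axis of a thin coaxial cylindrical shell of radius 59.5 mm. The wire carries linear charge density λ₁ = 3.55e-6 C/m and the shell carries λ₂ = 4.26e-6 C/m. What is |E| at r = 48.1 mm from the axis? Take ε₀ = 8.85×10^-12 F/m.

Take a coaxial cylindrical Gaussian surface of radius r = 48.1 mm and length L (between the conductors, 20.9 mm < r < 59.5 mm).
The shell at 59.5 mm lies outside the Gaussian surface, so λ_enc = λ₁ = 3.55e-6 C/m.
Gauss's law: E·2πrL = λ_enc L/ε₀.
E = |λ_enc|/(2πε₀r) = (3.55×10^-6)/(2π·8.85×10^-12·0.0481) = 1.33e6 N/C.

E = 1.33×10^6 N/C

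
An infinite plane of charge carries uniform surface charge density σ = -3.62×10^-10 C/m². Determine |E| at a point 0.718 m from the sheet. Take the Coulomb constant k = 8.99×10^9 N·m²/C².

The symmetry is planar: E is normal to the sheet and the same magnitude on both sides. Take a pillbox straddling the sheet with end-cap area A.
Flux Φ = 2EA and Q_enc = σA, so 2EA = σA/ε₀ ⇒ E = |σ|/(2ε₀), independent of distance.
E = 2πk|σ| = 2π(8.99×10^9)(3.62×10^-10) = 20.4 N/C.

|E| ≈ 20.4 V/m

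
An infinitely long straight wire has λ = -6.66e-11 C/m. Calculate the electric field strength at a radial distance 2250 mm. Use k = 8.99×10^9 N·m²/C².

Coaxial Gaussian cylinder, radius r = 2250 mm, length L.
Q_enc = λL, so λ_enc = -6.66×10^-11 C/m.
Since E is radial and uniform over the curved surface, Φ = E·2πrL = Q_enc/ε₀ = λ_enc L/ε₀.
E = 2k|λ_enc|/r = 2(8.99×10^9)(6.66×10^-11)/(2.25) = 0.532 N/C.

E ≈ 0.532 N/C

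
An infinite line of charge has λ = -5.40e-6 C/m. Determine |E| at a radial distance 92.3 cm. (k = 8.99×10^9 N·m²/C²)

E = 1.05e5 V/m

Take a coaxial cylindrical Gaussian surface of radius r = 92.3 cm and length L.
Q_enc = λL, so λ_enc = -5.40e-6 C/m.
By Gauss's law (flux through the curved wall only), E·2πrL = λ_enc L/ε₀.
E = 2k|λ_enc|/r = 2(8.99×10^9)(5.40×10^-6)/(0.923) = 1.05×10^5 N/C.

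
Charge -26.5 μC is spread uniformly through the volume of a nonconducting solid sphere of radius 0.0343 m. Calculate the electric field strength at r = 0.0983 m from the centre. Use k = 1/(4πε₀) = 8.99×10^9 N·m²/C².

|E| = 2.47×10^7 V/m

Symmetry ⇒ E = E(r) r̂. Gaussian sphere of radius r = 0.0983 m (r > R, so the entire charge is enclosed).
Q_enc = -26.5 μC = -2.65e-5 C.
Applying ∮E·dA = Q_enc/ε₀ with Φ = E(4πr²):
E = k|Q_enc|/r² = (8.99×10^9)(2.65×10^-5)/(0.0983)² = 2.47×10^7 N/C.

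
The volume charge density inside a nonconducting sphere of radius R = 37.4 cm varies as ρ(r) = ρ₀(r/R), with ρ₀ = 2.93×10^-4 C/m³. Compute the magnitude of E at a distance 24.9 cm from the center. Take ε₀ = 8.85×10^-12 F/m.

By spherical symmetry E is radial; choose a Gaussian sphere of radius r = 24.9 cm (r < R).
Q_enc = ∫₀^r ρ(r')·4πr'² dr' = (4πρ₀/R) ∫₀^r r'^3 dr' = 4πρ₀ r^4/(4·R) = 9.461×10^-6 C.
Gauss's law: E·4πr² = Q_enc/ε₀.
E = |Q_enc|/(4πε₀r²) = (9.461e-6)/(4π·8.85×10^-12·(0.249)²) = 1.37×10^6 N/C.

|E| = 1.37×10^6 V/m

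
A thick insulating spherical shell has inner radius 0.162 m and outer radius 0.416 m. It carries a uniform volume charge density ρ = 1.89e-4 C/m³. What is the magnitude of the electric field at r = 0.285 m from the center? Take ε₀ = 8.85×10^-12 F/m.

By spherical symmetry E is radial; choose a Gaussian sphere of radius r = 0.285 m (within the shell material, 0.162 m < r < 0.416 m).
Only the shell between 0.162 m and r is enclosed: Q_enc = ρ·(4π/3)(r³ − a³) = (1.89×10^-4)·(4π/3)·((0.285)³ − (0.162)³) = 1.496×10^-5 C.
By Gauss's law, ∮E·dA = E·4πr² = Q_enc/ε₀.
E = |Q_enc|/(4πε₀r²) = (1.496×10^-5)/(4π·8.85×10^-12·(0.285)²) = 1.66×10^6 N/C.

E = 1.66×10^6 V/m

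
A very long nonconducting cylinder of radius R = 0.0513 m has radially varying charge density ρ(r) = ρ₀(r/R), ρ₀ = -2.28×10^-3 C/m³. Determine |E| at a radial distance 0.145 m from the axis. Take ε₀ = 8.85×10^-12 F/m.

Choose a coaxial cylinder of radius r = 0.145 m (arbitrary length L) as the Gaussian surface (r > R, full charge per length enclosed).
λ_enc = 2π ∫₀^R ρ₀(r'/R)^1 r' dr' = 2πρ₀R²/3 = -1.257e-5 C/m.
Gauss's law: E·2πrL = λ_enc L/ε₀.
E = |λ_enc|/(2πε₀r) = (1.257×10^-5)/(2π·8.85×10^-12·0.145) = 1.56×10^6 N/C.

E ≈ 1.56e6 V/m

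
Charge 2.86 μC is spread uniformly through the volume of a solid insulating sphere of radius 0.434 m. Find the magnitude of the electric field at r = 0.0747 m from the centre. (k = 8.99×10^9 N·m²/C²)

2.35×10^4 V/m

Take a concentric spherical Gaussian surface of radius r = 0.0747 m (r < R).
For a uniform sphere the enclosed fraction is (r/R)³, so Q_enc = (2.86 μC)(0.0747/0.434)³ = 1.458×10^-8 C.
Gauss's law: E·4πr² = Q_enc/ε₀.
E = k|Q_enc|/r² = (8.99×10^9)(1.458e-8)/(0.0747)² = 2.35×10^4 N/C.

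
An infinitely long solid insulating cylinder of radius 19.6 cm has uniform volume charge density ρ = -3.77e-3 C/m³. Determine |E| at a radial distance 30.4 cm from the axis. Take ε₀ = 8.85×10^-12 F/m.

E ≈ 2.69×10^7 N/C

By cylindrical symmetry E is radial; use a coaxial Gaussian cylinder of radius 30.4 cm and length L (r > 19.6 cm, full cross-section enclosed).
λ_enc = ρ·πR² = (-3.77×10^-3)π(0.196)² = -4.55e-4 C/m.
Since E is radial and uniform over the curved surface, Φ = E·2πrL = Q_enc/ε₀ = λ_enc L/ε₀.
E = |λ_enc|/(2πε₀r) = (4.55e-4)/(2π·8.85×10^-12·0.304) = 2.69×10^7 N/C.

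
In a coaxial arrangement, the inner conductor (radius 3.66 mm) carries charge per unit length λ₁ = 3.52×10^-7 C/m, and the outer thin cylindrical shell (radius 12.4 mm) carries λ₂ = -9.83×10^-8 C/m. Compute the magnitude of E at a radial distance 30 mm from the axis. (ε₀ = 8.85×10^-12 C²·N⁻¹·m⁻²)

|E| ≈ 1.52×10^5 V/m

Choose a coaxial cylinder of radius r = 30 mm (arbitrary length L) as the Gaussian surface (r > 12.4 mm, enclosing both).
λ_enc = λ₁ + λ₂ = (3.52e-7) + (-9.83e-8) = 2.537e-7 C/m.
Gauss's law: E·2πrL = λ_enc L/ε₀.
E = |λ_enc|/(2πε₀r) = (2.537e-7)/(2π·8.85×10^-12·0.03) = 1.52e5 N/C.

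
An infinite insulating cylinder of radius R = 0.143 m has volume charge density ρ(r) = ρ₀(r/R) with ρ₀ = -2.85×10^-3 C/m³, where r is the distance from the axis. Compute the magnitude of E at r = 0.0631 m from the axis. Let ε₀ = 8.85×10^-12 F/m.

By cylindrical symmetry E is radial; use a coaxial Gaussian cylinder of radius 0.0631 m and length L (r < R).
Integrating ρ over the cross-section to radius r: λ_enc = (2πρ₀/R) ∫₀^r r'^2 dr' = 2πρ₀ r^3/(3·R) = -1.049×10^-5 C/m.
By Gauss's law (flux through the curved wall only), E·2πrL = λ_enc L/ε₀.
E = |λ_enc|/(2πε₀r) = (1.049×10^-5)/(2π·8.85×10^-12·0.0631) = 2.99×10^6 N/C.

E ≈ 2.99×10^6 N/C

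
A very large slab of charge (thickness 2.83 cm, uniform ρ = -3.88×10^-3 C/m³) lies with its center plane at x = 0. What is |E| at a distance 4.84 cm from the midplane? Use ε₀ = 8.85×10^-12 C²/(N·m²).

|E| = 6.20e6 N/C

The point |x| = 4.84 cm lies outside the slab (half-thickness 0.01415 m). A symmetric pillbox spanning the full slab encloses Q_enc = ρ·d·A.
Flux = 2EA ⇒ E = |ρ|d/(2ε₀), independent of distance outside.
E = (3.88×10^-3)(0.0283)/(2·8.85×10^-12) = 6.20×10^6 N/C.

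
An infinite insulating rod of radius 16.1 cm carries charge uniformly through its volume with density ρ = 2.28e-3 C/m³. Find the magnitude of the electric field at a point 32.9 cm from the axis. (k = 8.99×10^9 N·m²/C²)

1.01×10^7 N/C

By cylindrical symmetry E is radial; use a coaxial Gaussian cylinder of radius 32.9 cm and length L (r > 16.1 cm, full cross-section enclosed).
λ_enc = ρ·πR² = (2.28×10^-3)π(0.161)² = 1.857×10^-4 C/m.
Gauss's law: E·2πrL = λ_enc L/ε₀.
E = 2k|λ_enc|/r = 2(8.99×10^9)(1.857e-4)/(0.329) = 1.01×10^7 N/C.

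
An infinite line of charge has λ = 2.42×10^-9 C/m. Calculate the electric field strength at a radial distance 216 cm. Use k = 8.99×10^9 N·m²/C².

E = 20.1 N/C

Coaxial Gaussian cylinder, radius r = 216 cm, length L.
Q_enc = λL, so λ_enc = 2.42×10^-9 C/m.
Gauss's law: E·2πrL = λ_enc L/ε₀.
E = 2k|λ_enc|/r = 2(8.99×10^9)(2.42×10^-9)/(2.16) = 20.1 N/C.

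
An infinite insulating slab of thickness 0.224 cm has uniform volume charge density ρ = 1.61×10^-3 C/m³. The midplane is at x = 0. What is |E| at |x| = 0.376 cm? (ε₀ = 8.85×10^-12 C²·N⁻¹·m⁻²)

|E| = 2.04×10^5 N/C

The point |x| = 0.376 cm lies outside the slab (half-thickness 0.00112 m). A symmetric pillbox spanning the full slab encloses Q_enc = ρ·d·A.
Flux = 2EA ⇒ E = |ρ|d/(2ε₀), independent of distance outside.
E = (1.61×10^-3)(0.00224)/(2·8.85×10^-12) = 2.04×10^5 N/C.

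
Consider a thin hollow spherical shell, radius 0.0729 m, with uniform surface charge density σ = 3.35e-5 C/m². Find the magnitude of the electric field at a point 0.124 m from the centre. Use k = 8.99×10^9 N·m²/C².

E = 1.31×10^6 N/C

Take a concentric spherical Gaussian surface of radius r = 0.124 m (r > 0.0729 m).
The entire shell is enclosed: Q_enc = σ·4πR² = (3.35×10^-5)·4π·(0.0729)² = 2.237×10^-6 C.
By Gauss's law, ∮E·dA = E·4πr² = Q_enc/ε₀.
E = k|Q_enc|/r² = (8.99×10^9)(2.237×10^-6)/(0.124)² = 1.31×10^6 N/C.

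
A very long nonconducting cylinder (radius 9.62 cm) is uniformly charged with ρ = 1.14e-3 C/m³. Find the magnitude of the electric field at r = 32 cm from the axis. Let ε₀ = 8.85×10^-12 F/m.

Coaxial Gaussian cylinder, radius r = 32 cm, length L (r > 9.62 cm, full cross-section enclosed).
λ_enc = ρ·πR² = (1.14×10^-3)π(0.0962)² = 3.314e-5 C/m.
Gauss's law: E·2πrL = λ_enc L/ε₀.
E = |λ_enc|/(2πε₀r) = (3.314×10^-5)/(2π·8.85×10^-12·0.32) = 1.86e6 N/C.

E = 1.86×10^6 N/C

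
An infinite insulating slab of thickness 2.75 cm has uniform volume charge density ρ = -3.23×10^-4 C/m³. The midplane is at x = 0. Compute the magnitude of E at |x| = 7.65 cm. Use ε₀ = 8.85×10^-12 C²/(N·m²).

|E| ≈ 5.02×10^5 N/C

The point |x| = 7.65 cm lies outside the slab (half-thickness 0.01375 m). A symmetric pillbox spanning the full slab encloses Q_enc = ρ·d·A.
Flux = 2EA ⇒ E = |ρ|d/(2ε₀), independent of distance outside.
E = (3.23×10^-4)(0.0275)/(2·8.85×10^-12) = 5.02×10^5 N/C.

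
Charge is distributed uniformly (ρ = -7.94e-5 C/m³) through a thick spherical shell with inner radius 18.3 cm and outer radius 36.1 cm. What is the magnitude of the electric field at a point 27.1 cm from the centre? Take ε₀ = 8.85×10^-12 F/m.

|E| = 5.61e5 N/C

Take a concentric spherical Gaussian surface of radius r = 27.1 cm (within the shell material, 18.3 cm < r < 36.1 cm).
Enclosed charge is the volume from a to r: Q_enc = (4π/3)ρ(r³ − a³) = -4.581×10^-6 C.
By Gauss's law, ∮E·dA = E·4πr² = Q_enc/ε₀.
E = |Q_enc|/(4πε₀r²) = (4.581×10^-6)/(4π·8.85×10^-12·(0.271)²) = 5.61×10^5 N/C.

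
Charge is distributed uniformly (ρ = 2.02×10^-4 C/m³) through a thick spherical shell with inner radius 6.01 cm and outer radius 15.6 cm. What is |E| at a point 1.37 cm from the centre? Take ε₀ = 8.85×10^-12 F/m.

E = 0 (no enclosed charge)

By spherical symmetry E is radial; choose a Gaussian sphere of radius r = 1.37 cm (r < 6.01 cm, inside the empty cavity).
No charge is enclosed, so by Gauss's law E·4πr² = 0 ⇒ E = 0.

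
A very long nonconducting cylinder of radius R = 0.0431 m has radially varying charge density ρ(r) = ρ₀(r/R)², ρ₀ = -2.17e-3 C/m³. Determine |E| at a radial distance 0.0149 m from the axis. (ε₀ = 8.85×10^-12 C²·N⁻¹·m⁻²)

|E| = 1.09×10^5 N/C

Choose a coaxial cylinder of radius r = 0.0149 m (arbitrary length L) as the Gaussian surface (r < R).
Integrating ρ over the cross-section to radius r: λ_enc = (2πρ₀/R²) ∫₀^r r'^3 dr' = 2πρ₀ r^4/(4·R²) = -9.044×10^-8 C/m.
By Gauss's law (flux through the curved wall only), E·2πrL = λ_enc L/ε₀.
E = |λ_enc|/(2πε₀r) = (9.044×10^-8)/(2π·8.85×10^-12·0.0149) = 1.09×10^5 N/C.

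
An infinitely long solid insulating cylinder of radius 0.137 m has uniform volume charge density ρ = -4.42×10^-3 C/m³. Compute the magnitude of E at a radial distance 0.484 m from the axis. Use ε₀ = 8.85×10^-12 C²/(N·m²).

E ≈ 9.68×10^6 N/C

Take a coaxial cylindrical Gaussian surface of radius r = 0.484 m and length L (r > 0.137 m, full cross-section enclosed).
λ_enc = ρ·πR² = (-4.42×10^-3)π(0.137)² = -2.606×10^-4 C/m.
Applying ∮E·dA = Q_enc/ε₀ with the end caps contributing no flux:
E = |λ_enc|/(2πε₀r) = (2.606e-4)/(2π·8.85×10^-12·0.484) = 9.68e6 N/C.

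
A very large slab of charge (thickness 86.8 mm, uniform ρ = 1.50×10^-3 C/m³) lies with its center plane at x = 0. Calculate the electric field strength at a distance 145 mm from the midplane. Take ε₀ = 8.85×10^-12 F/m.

The point |x| = 145 mm lies outside the slab (half-thickness 0.0434 m). A symmetric pillbox spanning the full slab encloses Q_enc = ρ·d·A.
Flux = 2EA ⇒ E = |ρ|d/(2ε₀), independent of distance outside.
E = (1.50×10^-3)(0.0868)/(2·8.85×10^-12) = 7.36×10^6 N/C.

|E| ≈ 7.36e6 V/m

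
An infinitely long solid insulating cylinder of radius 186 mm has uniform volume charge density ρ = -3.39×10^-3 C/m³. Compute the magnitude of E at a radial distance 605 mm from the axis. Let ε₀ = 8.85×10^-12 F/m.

By cylindrical symmetry E is radial; use a coaxial Gaussian cylinder of radius 605 mm and length L (r > 186 mm, full cross-section enclosed).
λ_enc = ρ·πR² = (-3.39×10^-3)π(0.186)² = -3.684×10^-4 C/m.
By Gauss's law (flux through the curved wall only), E·2πrL = λ_enc L/ε₀.
E = |λ_enc|/(2πε₀r) = (3.684e-4)/(2π·8.85×10^-12·0.605) = 1.10×10^7 N/C.

|E| = 1.10e7 N/C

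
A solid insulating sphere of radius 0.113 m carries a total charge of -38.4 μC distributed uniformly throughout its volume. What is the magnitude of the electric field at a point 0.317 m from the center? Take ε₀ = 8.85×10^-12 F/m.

Symmetry ⇒ E = E(r) r̂. Gaussian sphere of radius r = 0.317 m (r > R, so the entire charge is enclosed).
Q_enc = -38.4 μC = -3.84e-5 C.
Gauss's law: E·4πr² = Q_enc/ε₀.
E = |Q_enc|/(4πε₀r²) = (3.84e-5)/(4π·8.85×10^-12·(0.317)²) = 3.44×10^6 N/C.

E ≈ 3.44e6 N/C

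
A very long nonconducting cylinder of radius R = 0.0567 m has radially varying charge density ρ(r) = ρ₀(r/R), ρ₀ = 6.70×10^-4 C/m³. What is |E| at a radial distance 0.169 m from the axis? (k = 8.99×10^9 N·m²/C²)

By cylindrical symmetry E is radial; use a coaxial Gaussian cylinder of radius 0.169 m and length L (r > R, full charge per length enclosed).
λ_enc = 2π ∫₀^R ρ₀(r'/R)^1 r' dr' = 2πρ₀R²/3 = 4.511×10^-6 C/m.
Since E is radial and uniform over the curved surface, Φ = E·2πrL = Q_enc/ε₀ = λ_enc L/ε₀.
E = 2k|λ_enc|/r = 2(8.99×10^9)(4.511×10^-6)/(0.169) = 4.80×10^5 N/C.

E = 4.80×10^5 N/C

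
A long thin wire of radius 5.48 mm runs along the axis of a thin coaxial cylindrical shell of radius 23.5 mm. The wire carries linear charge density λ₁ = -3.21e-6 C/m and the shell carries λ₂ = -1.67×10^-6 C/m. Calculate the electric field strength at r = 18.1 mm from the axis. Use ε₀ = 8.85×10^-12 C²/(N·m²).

Coaxial Gaussian cylinder, radius r = 18.1 mm, length L (between the conductors, 5.48 mm < r < 23.5 mm).
The shell at 23.5 mm lies outside the Gaussian surface, so λ_enc = λ₁ = -3.21e-6 C/m.
By Gauss's law (flux through the curved wall only), E·2πrL = λ_enc L/ε₀.
E = |λ_enc|/(2πε₀r) = (3.21×10^-6)/(2π·8.85×10^-12·0.0181) = 3.19×10^6 N/C.

E ≈ 3.19e6 N/C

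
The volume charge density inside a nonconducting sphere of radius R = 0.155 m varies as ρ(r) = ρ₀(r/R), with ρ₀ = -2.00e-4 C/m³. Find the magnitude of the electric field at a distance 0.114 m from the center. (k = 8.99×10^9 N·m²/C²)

Use a concentric Gaussian sphere at r = 0.114 m (r < R).
Q_enc = ∫₀^r ρ(r')·4πr'² dr' = (4πρ₀/R) ∫₀^r r'^3 dr' = 4πρ₀ r^4/(4·R) = -6.846e-7 C.
Since E is radial and uniform over the Gaussian sphere, Φ = E·4πr² = Q_enc/ε₀.
E = k|Q_enc|/r² = (8.99×10^9)(6.846×10^-7)/(0.114)² = 4.74e5 N/C.

E ≈ 4.74e5 V/m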